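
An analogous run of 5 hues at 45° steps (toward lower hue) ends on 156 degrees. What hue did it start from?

336°

4 steps of 45° (toward lower hue) give a net shift of −180°.
Start = end − shift: 156 + 180 = 336°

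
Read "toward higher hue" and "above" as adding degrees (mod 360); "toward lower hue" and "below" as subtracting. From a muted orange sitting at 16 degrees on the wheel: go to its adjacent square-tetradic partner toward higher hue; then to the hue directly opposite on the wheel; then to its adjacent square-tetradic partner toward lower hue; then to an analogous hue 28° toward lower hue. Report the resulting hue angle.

+90° (square ↑): 16 + 90 = 106°
+180° (complement): 106 + 180 = 286°
−90° (square ↓): 286 − 90 = 196°
−28° (analog 28° ↓): 196 − 28 = 168°

168°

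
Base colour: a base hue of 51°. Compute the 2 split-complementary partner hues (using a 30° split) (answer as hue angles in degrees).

Split-complementary hues sit 30° either side of the complement.
Complement of 51°: 51 + 180 = 231°
231 − 30 = 201°
231 + 30 = 261°

201° and 261°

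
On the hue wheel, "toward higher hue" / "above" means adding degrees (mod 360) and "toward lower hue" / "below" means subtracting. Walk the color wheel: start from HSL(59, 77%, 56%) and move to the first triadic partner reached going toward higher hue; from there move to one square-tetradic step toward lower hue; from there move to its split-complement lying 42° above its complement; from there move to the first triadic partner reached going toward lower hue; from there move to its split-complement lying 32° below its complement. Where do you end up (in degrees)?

59 + 120 = 179°   (triadic ↑)
179 − 90 = 89°   (square ↓)
89 + 222 = 311°   (split-comp 42° ↑)
311 − 120 = 191°   (triadic ↓)
191 + 148 = 339°   (split-comp 32° ↓)

339°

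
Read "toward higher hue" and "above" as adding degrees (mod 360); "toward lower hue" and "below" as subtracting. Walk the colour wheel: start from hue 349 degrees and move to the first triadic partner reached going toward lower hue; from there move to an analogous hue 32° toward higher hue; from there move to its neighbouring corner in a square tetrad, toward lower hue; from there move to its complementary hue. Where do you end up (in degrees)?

351°

triadic ↓ −120°: 349 − 120 = 229°
analog 32° ↑ +32°: 229 + 32 = 261°
square ↓ −90°: 261 − 90 = 171°
complement +180°: 171 + 180 = 351°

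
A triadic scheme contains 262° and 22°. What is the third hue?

A triad spaces three hues 120° apart.
The full set is {22°, 142°, 262°}.

142°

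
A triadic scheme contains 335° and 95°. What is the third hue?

215°

A triad spaces three hues 120° apart.
The full set is {95°, 215°, 335°}.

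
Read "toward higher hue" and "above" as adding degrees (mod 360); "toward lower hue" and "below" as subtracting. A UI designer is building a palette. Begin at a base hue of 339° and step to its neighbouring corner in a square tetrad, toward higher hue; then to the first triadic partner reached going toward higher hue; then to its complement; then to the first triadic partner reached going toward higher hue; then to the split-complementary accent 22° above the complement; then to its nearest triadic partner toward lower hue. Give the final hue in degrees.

square ↑ +90°: 339 + 90 = 429 → 429 − 360 = 69°
triadic ↑ +120°: 69 + 120 = 189°
complement +180°: 189 + 180 = 369 → 369 − 360 = 9°
triadic ↑ +120°: 9 + 120 = 129°
split-comp 22° ↑ +202°: 129 + 202 = 331°
triadic ↓ −120°: 331 − 120 = 211°

211°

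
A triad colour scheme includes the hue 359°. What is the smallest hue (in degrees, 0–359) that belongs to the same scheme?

A triad places three hues 120° apart.
The full set through 359° is {119°, 239°, 359°}.

119°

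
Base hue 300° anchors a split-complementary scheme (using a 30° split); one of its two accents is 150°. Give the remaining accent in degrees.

Split-complementary hues sit 30° either side of the complement.
Complement of the base 300°: 300 + 180 = 480 → 480 − 360 = 120°
The given accent 150° is 30° one side of 120°; the other accent sits 30° the other side: 120 − 30 = 90°

90°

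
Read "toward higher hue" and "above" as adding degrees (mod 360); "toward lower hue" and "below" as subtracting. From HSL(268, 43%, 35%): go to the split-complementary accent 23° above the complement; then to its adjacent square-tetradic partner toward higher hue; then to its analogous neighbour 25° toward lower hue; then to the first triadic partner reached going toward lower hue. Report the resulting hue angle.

268 + 203 = 471 → 471 − 360 = 111°   (split-comp 23° ↑)
111 + 90 = 201°   (square ↑)
201 − 25 = 176°   (analog 25° ↓)
176 − 120 = 56°   (triadic ↓)

56°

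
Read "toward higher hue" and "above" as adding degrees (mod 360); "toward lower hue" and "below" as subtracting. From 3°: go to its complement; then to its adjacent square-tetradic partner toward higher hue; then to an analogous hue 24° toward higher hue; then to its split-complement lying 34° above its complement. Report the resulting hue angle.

151°

complement +180°: 3 + 180 = 183°
square ↑ +90°: 183 + 90 = 273°
analog 24° ↑ +24°: 273 + 24 = 297°
split-comp 34° ↑ +214°: 297 + 214 = 511 → 511 − 360 = 151°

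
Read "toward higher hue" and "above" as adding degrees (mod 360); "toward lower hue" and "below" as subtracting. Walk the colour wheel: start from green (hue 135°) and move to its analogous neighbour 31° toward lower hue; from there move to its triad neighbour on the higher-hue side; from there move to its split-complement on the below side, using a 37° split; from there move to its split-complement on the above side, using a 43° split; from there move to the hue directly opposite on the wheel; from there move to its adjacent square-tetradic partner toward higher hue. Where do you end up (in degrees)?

analog 31° ↓ −31°: 135 − 31 = 104°
triadic ↑ +120°: 104 + 120 = 224°
split-comp 37° ↓ +143°: 224 + 143 = 367 → 367 − 360 = 7°
split-comp 43° ↑ +223°: 7 + 223 = 230°
complement +180°: 230 + 180 = 410 → 410 − 360 = 50°
square ↑ +90°: 50 + 90 = 140°

140°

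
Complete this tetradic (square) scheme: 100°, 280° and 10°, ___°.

190°

A square tetradic scheme places four hues every 90°.
The full set through 10° is {10°, 100°, 190°, 280°}.
Given {10°, 100°, 280°}, the missing hue is 190°.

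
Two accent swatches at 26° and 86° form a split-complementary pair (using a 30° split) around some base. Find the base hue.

236°

The accents sit 30° either side of the complement, so the complement is their short-arc midpoint on the wheel.
Short-arc midpoint of 26° and 86°: 56°.
Base is 180° from the complement: 56 − 180 = -124 → -124 + 360 = 236°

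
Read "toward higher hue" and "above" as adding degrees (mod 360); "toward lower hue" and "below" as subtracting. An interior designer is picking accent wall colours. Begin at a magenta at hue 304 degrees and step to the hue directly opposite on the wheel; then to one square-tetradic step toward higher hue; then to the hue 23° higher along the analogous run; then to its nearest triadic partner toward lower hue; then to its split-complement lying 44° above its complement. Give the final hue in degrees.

341°

304 + 180 = 484 → 484 − 360 = 124°   (complement)
124 + 90 = 214°   (square ↑)
214 + 23 = 237°   (analog 23° ↑)
237 − 120 = 117°   (triadic ↓)
117 + 224 = 341°   (split-comp 44° ↑)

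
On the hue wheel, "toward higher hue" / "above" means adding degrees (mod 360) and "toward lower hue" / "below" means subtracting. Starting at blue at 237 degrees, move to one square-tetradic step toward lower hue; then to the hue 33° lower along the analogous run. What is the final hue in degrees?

114°

237 − 90 = 147°   (square ↓)
147 − 33 = 114°   (analog 33° ↓)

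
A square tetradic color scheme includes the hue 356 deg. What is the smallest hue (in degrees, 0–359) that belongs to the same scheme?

A square tetradic scheme places four hues every 90°.
The full set through 356° is {86°, 176°, 266°, 356°}.

86°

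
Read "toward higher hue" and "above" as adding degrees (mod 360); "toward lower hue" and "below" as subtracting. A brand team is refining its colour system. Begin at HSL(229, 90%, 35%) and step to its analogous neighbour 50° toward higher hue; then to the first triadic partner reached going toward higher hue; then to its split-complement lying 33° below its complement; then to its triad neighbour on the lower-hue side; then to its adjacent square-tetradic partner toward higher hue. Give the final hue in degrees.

229 + 50 = 279°   (analog 50° ↑)
279 + 120 = 399 → 399 − 360 = 39°   (triadic ↑)
39 + 147 = 186°   (split-comp 33° ↓)
186 − 120 = 66°   (triadic ↓)
66 + 90 = 156°   (square ↑)

156°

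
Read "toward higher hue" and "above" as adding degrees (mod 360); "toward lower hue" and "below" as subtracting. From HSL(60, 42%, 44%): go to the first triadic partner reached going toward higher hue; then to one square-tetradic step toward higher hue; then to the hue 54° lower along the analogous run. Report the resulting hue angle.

+120° (triadic ↑): 60 + 120 = 180°
+90° (square ↑): 180 + 90 = 270°
−54° (analog 54° ↓): 270 − 54 = 216°

216°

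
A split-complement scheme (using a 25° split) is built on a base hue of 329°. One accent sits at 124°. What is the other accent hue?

174°

Split-complementary hues sit 25° either side of the complement.
Complement of the base 329°: 329 + 180 = 509 → 509 − 360 = 149°
The given accent 124° is 25° one side of 149°; the other accent sits 25° the other side: 149 + 25 = 174°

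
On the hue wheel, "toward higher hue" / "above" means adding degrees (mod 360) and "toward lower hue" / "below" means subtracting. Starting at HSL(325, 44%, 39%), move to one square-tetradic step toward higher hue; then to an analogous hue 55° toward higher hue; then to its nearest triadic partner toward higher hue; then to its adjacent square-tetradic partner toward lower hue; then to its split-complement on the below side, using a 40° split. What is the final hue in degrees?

+90° (square ↑): 325 + 90 = 415 → 415 − 360 = 55°
+55° (analog 55° ↑): 55 + 55 = 110°
+120° (triadic ↑): 110 + 120 = 230°
−90° (square ↓): 230 − 90 = 140°
+140° (split-comp 40° ↓): 140 + 140 = 280°

280°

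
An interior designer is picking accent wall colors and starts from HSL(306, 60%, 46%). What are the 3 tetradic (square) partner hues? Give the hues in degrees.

36°, 126° and 216°

A square tetradic scheme places four hues every 90°.
306 + 90 = 396 → 396 − 360 = 36°
306 + 180 = 486 → 486 − 360 = 126°
306 + 270 = 576 → 576 − 360 = 216°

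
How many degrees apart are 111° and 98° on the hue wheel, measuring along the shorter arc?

|111 − 98| = 13.
13 ≤ 180, so the shorter arc is 13°.

13°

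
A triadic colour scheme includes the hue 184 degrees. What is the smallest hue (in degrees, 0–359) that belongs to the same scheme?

64°

A triad places three hues 120° apart.
The full set through 184° is {64°, 184°, 304°}.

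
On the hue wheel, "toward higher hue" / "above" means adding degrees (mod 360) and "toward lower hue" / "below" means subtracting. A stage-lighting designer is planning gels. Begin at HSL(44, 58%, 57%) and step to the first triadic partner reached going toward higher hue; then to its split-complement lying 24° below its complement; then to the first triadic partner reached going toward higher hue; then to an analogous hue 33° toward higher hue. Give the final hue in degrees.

+120° (triadic ↑): 44 + 120 = 164°
+156° (split-comp 24° ↓): 164 + 156 = 320°
+120° (triadic ↑): 320 + 120 = 440 → 440 − 360 = 80°
+33° (analog 33° ↑): 80 + 33 = 113°

113°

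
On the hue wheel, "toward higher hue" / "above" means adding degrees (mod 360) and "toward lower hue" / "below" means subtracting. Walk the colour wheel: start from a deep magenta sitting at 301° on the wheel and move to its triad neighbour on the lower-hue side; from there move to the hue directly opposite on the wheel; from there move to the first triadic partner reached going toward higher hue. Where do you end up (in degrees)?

−120° (triadic ↓): 301 − 120 = 181°
+180° (complement): 181 + 180 = 361 → 361 − 360 = 1°
+120° (triadic ↑): 1 + 120 = 121°

121°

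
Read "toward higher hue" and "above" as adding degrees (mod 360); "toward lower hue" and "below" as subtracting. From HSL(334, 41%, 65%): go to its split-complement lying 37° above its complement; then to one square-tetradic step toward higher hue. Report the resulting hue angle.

281°

+217° (split-comp 37° ↑): 334 + 217 = 551 → 551 − 360 = 191°
+90° (square ↑): 191 + 90 = 281°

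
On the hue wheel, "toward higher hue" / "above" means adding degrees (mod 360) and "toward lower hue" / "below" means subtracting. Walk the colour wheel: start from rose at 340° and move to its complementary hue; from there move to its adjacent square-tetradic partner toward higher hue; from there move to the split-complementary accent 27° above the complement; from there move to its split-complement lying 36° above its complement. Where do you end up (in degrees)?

313°

+180° (complement): 340 + 180 = 520 → 520 − 360 = 160°
+90° (square ↑): 160 + 90 = 250°
+207° (split-comp 27° ↑): 250 + 207 = 457 → 457 − 360 = 97°
+216° (split-comp 36° ↑): 97 + 216 = 313°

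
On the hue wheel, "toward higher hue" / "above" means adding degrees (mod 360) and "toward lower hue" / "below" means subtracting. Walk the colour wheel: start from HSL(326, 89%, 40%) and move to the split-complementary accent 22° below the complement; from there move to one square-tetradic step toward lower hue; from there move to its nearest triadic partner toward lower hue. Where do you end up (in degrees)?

274°

+158° (split-comp 22° ↓): 326 + 158 = 484 → 484 − 360 = 124°
−90° (square ↓): 124 − 90 = 34°
−120° (triadic ↓): 34 − 120 = -86 → -86 + 360 = 274°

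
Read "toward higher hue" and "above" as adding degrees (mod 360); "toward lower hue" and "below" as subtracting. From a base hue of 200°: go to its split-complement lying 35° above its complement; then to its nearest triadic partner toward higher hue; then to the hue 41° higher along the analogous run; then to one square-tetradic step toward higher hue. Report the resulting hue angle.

200 + 215 = 415 → 415 − 360 = 55°   (split-comp 35° ↑)
55 + 120 = 175°   (triadic ↑)
175 + 41 = 216°   (analog 41° ↑)
216 + 90 = 306°   (square ↑)

306°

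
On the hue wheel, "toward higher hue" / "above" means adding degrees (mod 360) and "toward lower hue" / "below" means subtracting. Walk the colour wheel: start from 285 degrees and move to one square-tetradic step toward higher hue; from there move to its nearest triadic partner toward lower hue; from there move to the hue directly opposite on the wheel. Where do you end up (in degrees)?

285 + 90 = 375 → 375 − 360 = 15°   (square ↑)
15 − 120 = -105 → -105 + 360 = 255°   (triadic ↓)
255 + 180 = 435 → 435 − 360 = 75°   (complement)

75°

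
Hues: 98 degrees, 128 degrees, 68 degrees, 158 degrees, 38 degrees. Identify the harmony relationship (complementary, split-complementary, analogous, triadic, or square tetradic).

analogous

Sort the hues: 38°, 68°, 98°, 128°, 158°.
Successive gaps around the wheel: 30°, 30°, 30°, 30°, 240°.
A run of hues at equal small steps (30°) with one large closing gap is an analogous group.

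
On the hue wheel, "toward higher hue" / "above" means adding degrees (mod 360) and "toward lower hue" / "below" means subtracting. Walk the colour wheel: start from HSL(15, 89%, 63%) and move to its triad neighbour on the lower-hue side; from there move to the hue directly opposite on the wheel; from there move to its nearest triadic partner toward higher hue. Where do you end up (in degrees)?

195°

−120° (triadic ↓): 15 − 120 = -105 → -105 + 360 = 255°
+180° (complement): 255 + 180 = 435 → 435 − 360 = 75°
+120° (triadic ↑): 75 + 120 = 195°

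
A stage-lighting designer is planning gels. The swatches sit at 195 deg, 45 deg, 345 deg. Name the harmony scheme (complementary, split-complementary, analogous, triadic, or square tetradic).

Sort the hues: 45°, 195°, 345°.
Successive gaps around the wheel: 150°, 150°, 60°.
Two 150° gaps and one 60° gap — a base hue opposite a pair of accents 30° either side of its complement — is the split-complementary pattern.

split-complementary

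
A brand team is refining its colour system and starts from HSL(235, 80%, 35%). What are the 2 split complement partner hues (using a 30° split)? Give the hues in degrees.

25° and 85°

Split-complementary hues sit 30° either side of the complement.
Complement of 235°: 235 + 180 = 415 → 415 − 360 = 55°
55 − 30 = 25°
55 + 30 = 85°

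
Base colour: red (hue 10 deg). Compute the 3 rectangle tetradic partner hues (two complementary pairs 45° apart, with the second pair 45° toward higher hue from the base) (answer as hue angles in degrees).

55°, 190°, and 235°

A rectangular tetradic uses two complementary pairs 45° apart: offsets 0°, 45°, 180°, 225°.
10 + 45 = 55°
10 + 180 = 190°
10 + 225 = 235°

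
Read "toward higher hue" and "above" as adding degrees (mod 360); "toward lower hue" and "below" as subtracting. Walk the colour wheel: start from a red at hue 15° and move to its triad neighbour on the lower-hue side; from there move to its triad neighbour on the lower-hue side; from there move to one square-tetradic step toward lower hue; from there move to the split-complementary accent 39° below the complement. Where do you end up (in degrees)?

−120° (triadic ↓): 15 − 120 = -105 → -105 + 360 = 255°
−120° (triadic ↓): 255 − 120 = 135°
−90° (square ↓): 135 − 90 = 45°
+141° (split-comp 39° ↓): 45 + 141 = 186°

186°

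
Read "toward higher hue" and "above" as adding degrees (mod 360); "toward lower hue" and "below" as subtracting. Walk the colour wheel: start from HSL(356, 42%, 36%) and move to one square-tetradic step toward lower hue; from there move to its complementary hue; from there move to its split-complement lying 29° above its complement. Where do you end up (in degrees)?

295°

square ↓ −90°: 356 − 90 = 266°
complement +180°: 266 + 180 = 446 → 446 − 360 = 86°
split-comp 29° ↑ +209°: 86 + 209 = 295°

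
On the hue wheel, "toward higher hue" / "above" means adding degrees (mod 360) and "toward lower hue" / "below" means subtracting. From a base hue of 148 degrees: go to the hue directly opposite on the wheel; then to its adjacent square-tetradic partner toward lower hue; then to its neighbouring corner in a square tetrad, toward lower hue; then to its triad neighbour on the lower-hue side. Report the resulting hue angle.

28°

148 + 180 = 328°   (complement)
328 − 90 = 238°   (square ↓)
238 − 90 = 148°   (square ↓)
148 − 120 = 28°   (triadic ↓)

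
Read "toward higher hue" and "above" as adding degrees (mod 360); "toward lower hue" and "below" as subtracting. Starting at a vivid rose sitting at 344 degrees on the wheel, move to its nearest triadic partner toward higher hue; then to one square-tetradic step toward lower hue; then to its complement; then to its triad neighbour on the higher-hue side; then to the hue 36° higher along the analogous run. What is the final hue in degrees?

350°

+120° (triadic ↑): 344 + 120 = 464 → 464 − 360 = 104°
−90° (square ↓): 104 − 90 = 14°
+180° (complement): 14 + 180 = 194°
+120° (triadic ↑): 194 + 120 = 314°
+36° (analog 36° ↑): 314 + 36 = 350°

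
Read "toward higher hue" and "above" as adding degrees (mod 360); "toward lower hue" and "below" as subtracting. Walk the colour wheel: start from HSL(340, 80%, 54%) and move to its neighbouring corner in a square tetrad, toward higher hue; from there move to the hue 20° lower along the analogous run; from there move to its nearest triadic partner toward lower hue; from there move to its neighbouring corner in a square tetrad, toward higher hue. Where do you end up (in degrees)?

20°

square ↑ +90°: 340 + 90 = 430 → 430 − 360 = 70°
analog 20° ↓ −20°: 70 − 20 = 50°
triadic ↓ −120°: 50 − 120 = -70 → -70 + 360 = 290°
square ↑ +90°: 290 + 90 = 380 → 380 − 360 = 20°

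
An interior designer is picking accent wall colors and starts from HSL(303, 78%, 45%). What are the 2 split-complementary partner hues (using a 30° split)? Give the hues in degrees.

Split-complementary hues sit 30° either side of the complement.
Complement of 303°: 303 + 180 = 483 → 483 − 360 = 123°
123 − 30 = 93°
123 + 30 = 153°

93° and 153°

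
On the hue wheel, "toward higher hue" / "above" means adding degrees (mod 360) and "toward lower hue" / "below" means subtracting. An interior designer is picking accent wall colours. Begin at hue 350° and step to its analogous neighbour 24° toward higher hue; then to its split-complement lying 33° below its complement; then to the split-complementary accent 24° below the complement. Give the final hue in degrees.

317°

analog 24° ↑ +24°: 350 + 24 = 374 → 374 − 360 = 14°
split-comp 33° ↓ +147°: 14 + 147 = 161°
split-comp 24° ↓ +156°: 161 + 156 = 317°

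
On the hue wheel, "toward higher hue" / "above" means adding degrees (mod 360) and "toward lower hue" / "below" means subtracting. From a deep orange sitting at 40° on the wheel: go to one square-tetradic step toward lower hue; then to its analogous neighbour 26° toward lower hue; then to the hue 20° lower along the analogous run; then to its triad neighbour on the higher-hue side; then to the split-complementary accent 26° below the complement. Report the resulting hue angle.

square ↓ −90°: 40 − 90 = -50 → -50 + 360 = 310°
analog 26° ↓ −26°: 310 − 26 = 284°
analog 20° ↓ −20°: 284 − 20 = 264°
triadic ↑ +120°: 264 + 120 = 384 → 384 − 360 = 24°
split-comp 26° ↓ +154°: 24 + 154 = 178°

178°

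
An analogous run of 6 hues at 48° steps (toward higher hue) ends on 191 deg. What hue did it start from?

5 steps of 48° (toward higher hue) give a net shift of +240°.
Start = end − shift: 191 − 240 = -49 → -49 + 360 = 311°

311°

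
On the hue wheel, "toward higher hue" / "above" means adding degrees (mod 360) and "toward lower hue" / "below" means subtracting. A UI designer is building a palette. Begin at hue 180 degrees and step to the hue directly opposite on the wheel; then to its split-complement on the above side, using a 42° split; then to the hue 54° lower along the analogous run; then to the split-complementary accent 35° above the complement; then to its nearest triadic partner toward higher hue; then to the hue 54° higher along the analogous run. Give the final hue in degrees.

180 + 180 = 360 → 360 − 360 = 0°   (complement)
0 + 222 = 222°   (split-comp 42° ↑)
222 − 54 = 168°   (analog 54° ↓)
168 + 215 = 383 → 383 − 360 = 23°   (split-comp 35° ↑)
23 + 120 = 143°   (triadic ↑)
143 + 54 = 197°   (analog 54° ↑)

197°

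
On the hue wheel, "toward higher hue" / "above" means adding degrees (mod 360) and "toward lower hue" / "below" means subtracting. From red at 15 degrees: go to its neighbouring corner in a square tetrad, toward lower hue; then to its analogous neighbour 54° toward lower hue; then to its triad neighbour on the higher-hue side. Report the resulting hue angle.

351°

15 − 90 = -75 → -75 + 360 = 285°   (square ↓)
285 − 54 = 231°   (analog 54° ↓)
231 + 120 = 351°   (triadic ↑)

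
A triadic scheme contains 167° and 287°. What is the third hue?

A triad spaces three hues 120° apart.
The full set is {47°, 167°, 287°}.

47°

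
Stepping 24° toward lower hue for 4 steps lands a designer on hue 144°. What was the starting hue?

4 steps of 24° (toward lower hue) give a net shift of −96°.
Start = end − shift: 144 + 96 = 240°

240°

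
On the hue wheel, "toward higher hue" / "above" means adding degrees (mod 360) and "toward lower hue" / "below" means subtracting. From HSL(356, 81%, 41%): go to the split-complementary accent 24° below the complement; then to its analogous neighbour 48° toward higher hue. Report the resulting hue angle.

200°

split-comp 24° ↓ +156°: 356 + 156 = 512 → 512 − 360 = 152°
analog 48° ↑ +48°: 152 + 48 = 200°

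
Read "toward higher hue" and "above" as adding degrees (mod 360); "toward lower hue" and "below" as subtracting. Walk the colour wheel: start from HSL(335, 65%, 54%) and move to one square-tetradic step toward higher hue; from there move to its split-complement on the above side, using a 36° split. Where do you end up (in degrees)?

335 + 90 = 425 → 425 − 360 = 65°   (square ↑)
65 + 216 = 281°   (split-comp 36° ↑)

281°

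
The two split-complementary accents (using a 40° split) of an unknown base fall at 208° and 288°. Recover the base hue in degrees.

68°

The accents sit 40° either side of the complement, so the complement is their short-arc midpoint on the wheel.
Short-arc midpoint of 208° and 288°: 248°.
Base is 180° from the complement: 248 − 180 = 68°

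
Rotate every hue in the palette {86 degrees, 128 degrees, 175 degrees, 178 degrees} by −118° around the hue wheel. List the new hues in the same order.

328°, 10°, 57°, 60°

86 − 118 = -32 → -32 + 360 = 328°
128 − 118 = 10°
175 − 118 = 57°
178 − 118 = 60°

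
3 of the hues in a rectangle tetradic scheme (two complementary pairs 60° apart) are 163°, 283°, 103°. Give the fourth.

A rectangular tetradic uses two complementary pairs 60° apart: offsets 0°, 60°, 180°, 240°.
Among {103°, 163°, 283°}, 103° and 283° are a 180° pair.
The remaining hue 163° needs its own complement: 163 + 180 = 343°

343°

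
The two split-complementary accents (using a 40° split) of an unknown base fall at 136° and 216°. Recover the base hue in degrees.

The accents sit 40° either side of the complement, so the complement is their short-arc midpoint on the wheel.
Short-arc midpoint of 136° and 216°: 176°.
Base is 180° from the complement: 176 − 180 = -4 → -4 + 360 = 356°

356°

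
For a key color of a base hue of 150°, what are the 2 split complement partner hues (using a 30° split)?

300° and 0°

Split-complementary hues sit 30° either side of the complement.
Complement of 150°: 150 + 180 = 330°
330 − 30 = 300°
330 + 30 = 360 → 360 − 360 = 0°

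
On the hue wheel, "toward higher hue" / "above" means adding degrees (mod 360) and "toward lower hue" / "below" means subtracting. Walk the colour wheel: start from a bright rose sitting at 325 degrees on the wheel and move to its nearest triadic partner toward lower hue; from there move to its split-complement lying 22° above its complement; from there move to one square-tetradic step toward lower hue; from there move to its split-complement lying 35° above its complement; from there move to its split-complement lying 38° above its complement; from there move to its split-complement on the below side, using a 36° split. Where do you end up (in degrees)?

triadic ↓ −120°: 325 − 120 = 205°
split-comp 22° ↑ +202°: 205 + 202 = 407 → 407 − 360 = 47°
square ↓ −90°: 47 − 90 = -43 → -43 + 360 = 317°
split-comp 35° ↑ +215°: 317 + 215 = 532 → 532 − 360 = 172°
split-comp 38° ↑ +218°: 172 + 218 = 390 → 390 − 360 = 30°
split-comp 36° ↓ +144°: 30 + 144 = 174°

174°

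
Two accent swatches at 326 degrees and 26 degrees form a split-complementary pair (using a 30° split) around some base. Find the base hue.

176°

The accents sit 30° either side of the complement, so the complement is their short-arc midpoint on the wheel.
Short-arc midpoint of 326° and 26°: 356°.
Base is 180° from the complement: 356 − 180 = 176°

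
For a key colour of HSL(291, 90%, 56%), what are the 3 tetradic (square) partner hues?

21°, 111° and 201°

A square tetradic scheme places four hues every 90°.
291 + 90 = 381 → 381 − 360 = 21°
291 + 180 = 471 → 471 − 360 = 111°
291 + 270 = 561 → 561 − 360 = 201°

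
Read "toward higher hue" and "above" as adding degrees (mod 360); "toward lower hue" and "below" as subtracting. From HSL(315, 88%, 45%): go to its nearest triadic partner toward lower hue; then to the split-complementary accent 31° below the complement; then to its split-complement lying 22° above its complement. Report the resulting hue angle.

315 − 120 = 195°   (triadic ↓)
195 + 149 = 344°   (split-comp 31° ↓)
344 + 202 = 546 → 546 − 360 = 186°   (split-comp 22° ↑)

186°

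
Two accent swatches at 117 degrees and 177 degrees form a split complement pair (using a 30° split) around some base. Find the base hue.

The accents sit 30° either side of the complement, so the complement is their short-arc midpoint on the wheel.
Short-arc midpoint of 117° and 177°: 147°.
Base is 180° from the complement: 147 − 180 = -33 → -33 + 360 = 327°

327°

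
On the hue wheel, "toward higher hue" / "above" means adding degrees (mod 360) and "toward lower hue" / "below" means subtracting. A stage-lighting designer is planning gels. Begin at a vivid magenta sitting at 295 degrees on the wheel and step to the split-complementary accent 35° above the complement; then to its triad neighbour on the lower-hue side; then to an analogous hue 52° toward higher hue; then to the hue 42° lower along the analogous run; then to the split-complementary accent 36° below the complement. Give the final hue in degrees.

+215° (split-comp 35° ↑): 295 + 215 = 510 → 510 − 360 = 150°
−120° (triadic ↓): 150 − 120 = 30°
+52° (analog 52° ↑): 30 + 52 = 82°
−42° (analog 42° ↓): 82 − 42 = 40°
+144° (split-comp 36° ↓): 40 + 144 = 184°

184°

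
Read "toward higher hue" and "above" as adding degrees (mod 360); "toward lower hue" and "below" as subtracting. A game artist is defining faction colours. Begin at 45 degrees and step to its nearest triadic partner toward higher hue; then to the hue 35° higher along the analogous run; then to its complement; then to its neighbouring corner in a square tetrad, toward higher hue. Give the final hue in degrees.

110°

45 + 120 = 165°   (triadic ↑)
165 + 35 = 200°   (analog 35° ↑)
200 + 180 = 380 → 380 − 360 = 20°   (complement)
20 + 90 = 110°   (square ↑)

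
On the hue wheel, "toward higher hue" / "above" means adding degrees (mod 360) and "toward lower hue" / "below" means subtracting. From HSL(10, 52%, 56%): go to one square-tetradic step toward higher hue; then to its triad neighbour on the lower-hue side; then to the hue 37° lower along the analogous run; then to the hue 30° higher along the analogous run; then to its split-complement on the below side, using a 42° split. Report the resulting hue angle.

111°

+90° (square ↑): 10 + 90 = 100°
−120° (triadic ↓): 100 − 120 = -20 → -20 + 360 = 340°
−37° (analog 37° ↓): 340 − 37 = 303°
+30° (analog 30° ↑): 303 + 30 = 333°
+138° (split-comp 42° ↓): 333 + 138 = 471 → 471 − 360 = 111°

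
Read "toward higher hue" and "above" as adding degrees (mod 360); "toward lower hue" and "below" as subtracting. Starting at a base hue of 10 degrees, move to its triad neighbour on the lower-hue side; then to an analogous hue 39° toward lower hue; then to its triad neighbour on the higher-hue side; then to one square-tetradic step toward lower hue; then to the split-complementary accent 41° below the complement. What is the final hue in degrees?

triadic ↓ −120°: 10 − 120 = -110 → -110 + 360 = 250°
analog 39° ↓ −39°: 250 − 39 = 211°
triadic ↑ +120°: 211 + 120 = 331°
square ↓ −90°: 331 − 90 = 241°
split-comp 41° ↓ +139°: 241 + 139 = 380 → 380 − 360 = 20°

20°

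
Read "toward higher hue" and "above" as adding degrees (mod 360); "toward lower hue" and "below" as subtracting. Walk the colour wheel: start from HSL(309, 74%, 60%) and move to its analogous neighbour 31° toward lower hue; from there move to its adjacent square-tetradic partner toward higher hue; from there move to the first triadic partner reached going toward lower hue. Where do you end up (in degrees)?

−31° (analog 31° ↓): 309 − 31 = 278°
+90° (square ↑): 278 + 90 = 368 → 368 − 360 = 8°
−120° (triadic ↓): 8 − 120 = -112 → -112 + 360 = 248°

248°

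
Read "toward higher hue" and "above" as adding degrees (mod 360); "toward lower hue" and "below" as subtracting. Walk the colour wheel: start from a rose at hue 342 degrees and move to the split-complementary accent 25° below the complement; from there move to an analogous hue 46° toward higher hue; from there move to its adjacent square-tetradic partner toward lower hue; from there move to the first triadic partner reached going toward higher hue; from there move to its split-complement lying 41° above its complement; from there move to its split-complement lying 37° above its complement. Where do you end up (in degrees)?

291°

342 + 155 = 497 → 497 − 360 = 137°   (split-comp 25° ↓)
137 + 46 = 183°   (analog 46° ↑)
183 − 90 = 93°   (square ↓)
93 + 120 = 213°   (triadic ↑)
213 + 221 = 434 → 434 − 360 = 74°   (split-comp 41° ↑)
74 + 217 = 291°   (split-comp 37° ↑)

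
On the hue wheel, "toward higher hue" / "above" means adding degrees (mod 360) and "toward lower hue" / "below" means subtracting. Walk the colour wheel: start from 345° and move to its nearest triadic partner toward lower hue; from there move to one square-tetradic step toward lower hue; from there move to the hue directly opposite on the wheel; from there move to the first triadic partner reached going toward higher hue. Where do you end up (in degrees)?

345 − 120 = 225°   (triadic ↓)
225 − 90 = 135°   (square ↓)
135 + 180 = 315°   (complement)
315 + 120 = 435 → 435 − 360 = 75°   (triadic ↑)

75°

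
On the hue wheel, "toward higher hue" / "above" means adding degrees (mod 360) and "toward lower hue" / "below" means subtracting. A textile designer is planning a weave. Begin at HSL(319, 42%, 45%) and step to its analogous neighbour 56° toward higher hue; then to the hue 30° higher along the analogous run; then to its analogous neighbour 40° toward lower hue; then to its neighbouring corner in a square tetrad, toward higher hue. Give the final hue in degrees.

95°

+56° (analog 56° ↑): 319 + 56 = 375 → 375 − 360 = 15°
+30° (analog 30° ↑): 15 + 30 = 45°
−40° (analog 40° ↓): 45 − 40 = 5°
+90° (square ↑): 5 + 90 = 95°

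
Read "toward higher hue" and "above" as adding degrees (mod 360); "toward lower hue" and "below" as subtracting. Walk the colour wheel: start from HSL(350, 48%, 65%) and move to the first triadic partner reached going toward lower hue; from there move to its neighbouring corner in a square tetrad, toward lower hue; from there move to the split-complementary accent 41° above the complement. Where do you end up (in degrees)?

−120° (triadic ↓): 350 − 120 = 230°
−90° (square ↓): 230 − 90 = 140°
+221° (split-comp 41° ↑): 140 + 221 = 361 → 361 − 360 = 1°

1°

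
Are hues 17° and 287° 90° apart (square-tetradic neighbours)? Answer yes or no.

yes

Angular distance: |17 − 287| = 270; shorter arc = 360 − 270 = 90°.
90° apart (square-tetradic neighbours) requires 90°.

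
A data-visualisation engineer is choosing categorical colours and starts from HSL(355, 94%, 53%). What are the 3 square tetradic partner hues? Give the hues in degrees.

85°, 175°, 265°

A square tetradic scheme places four hues every 90°.
355 + 90 = 445 → 445 − 360 = 85°
355 + 180 = 535 → 535 − 360 = 175°
355 + 270 = 625 → 625 − 360 = 265°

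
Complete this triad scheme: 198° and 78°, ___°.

318°

A triad places three hues 120° apart.
The full set through 78° is {78°, 198°, 318°}.
Given {78°, 198°}, the missing hue is 318°.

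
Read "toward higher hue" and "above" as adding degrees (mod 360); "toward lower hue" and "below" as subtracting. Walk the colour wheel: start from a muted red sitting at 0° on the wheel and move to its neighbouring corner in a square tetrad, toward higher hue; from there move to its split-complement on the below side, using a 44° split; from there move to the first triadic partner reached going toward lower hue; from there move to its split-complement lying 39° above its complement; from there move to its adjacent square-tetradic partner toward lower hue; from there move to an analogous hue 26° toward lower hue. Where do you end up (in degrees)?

+90° (square ↑): 0 + 90 = 90°
+136° (split-comp 44° ↓): 90 + 136 = 226°
−120° (triadic ↓): 226 − 120 = 106°
+219° (split-comp 39° ↑): 106 + 219 = 325°
−90° (square ↓): 325 − 90 = 235°
−26° (analog 26° ↓): 235 − 26 = 209°

209°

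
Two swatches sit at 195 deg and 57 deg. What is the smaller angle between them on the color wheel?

138°

|195 − 57| = 138.
138 ≤ 180, so the shorter arc is 138°.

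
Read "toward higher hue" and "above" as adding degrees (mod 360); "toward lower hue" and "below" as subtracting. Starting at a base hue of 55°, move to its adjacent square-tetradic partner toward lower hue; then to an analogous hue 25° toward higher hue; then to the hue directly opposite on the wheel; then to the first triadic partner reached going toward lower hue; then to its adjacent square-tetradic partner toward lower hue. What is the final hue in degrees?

320°

55 − 90 = -35 → -35 + 360 = 325°   (square ↓)
325 + 25 = 350°   (analog 25° ↑)
350 + 180 = 530 → 530 − 360 = 170°   (complement)
170 − 120 = 50°   (triadic ↓)
50 − 90 = -40 → -40 + 360 = 320°   (square ↓)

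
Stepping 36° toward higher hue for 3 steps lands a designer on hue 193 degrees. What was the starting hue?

85°

3 steps of 36° (toward higher hue) give a net shift of +108°.
Start = end − shift: 193 − 108 = 85°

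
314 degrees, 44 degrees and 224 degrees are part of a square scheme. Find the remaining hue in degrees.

134°

A square tetradic scheme places four hues every 90°.
The full set through 44° is {44°, 134°, 224°, 314°}.
Given {44°, 224°, 314°}, the missing hue is 134°.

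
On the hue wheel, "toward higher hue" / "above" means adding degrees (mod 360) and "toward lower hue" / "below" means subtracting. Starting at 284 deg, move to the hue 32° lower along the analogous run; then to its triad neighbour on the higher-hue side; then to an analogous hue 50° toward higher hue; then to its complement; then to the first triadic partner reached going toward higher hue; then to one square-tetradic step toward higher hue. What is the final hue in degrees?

92°

−32° (analog 32° ↓): 284 − 32 = 252°
+120° (triadic ↑): 252 + 120 = 372 → 372 − 360 = 12°
+50° (analog 50° ↑): 12 + 50 = 62°
+180° (complement): 62 + 180 = 242°
+120° (triadic ↑): 242 + 120 = 362 → 362 − 360 = 2°
+90° (square ↑): 2 + 90 = 92°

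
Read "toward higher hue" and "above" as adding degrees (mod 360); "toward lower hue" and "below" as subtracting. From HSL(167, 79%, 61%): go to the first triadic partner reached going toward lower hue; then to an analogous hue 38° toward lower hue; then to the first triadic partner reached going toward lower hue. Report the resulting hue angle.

249°

−120° (triadic ↓): 167 − 120 = 47°
−38° (analog 38° ↓): 47 − 38 = 9°
−120° (triadic ↓): 9 − 120 = -111 → -111 + 360 = 249°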